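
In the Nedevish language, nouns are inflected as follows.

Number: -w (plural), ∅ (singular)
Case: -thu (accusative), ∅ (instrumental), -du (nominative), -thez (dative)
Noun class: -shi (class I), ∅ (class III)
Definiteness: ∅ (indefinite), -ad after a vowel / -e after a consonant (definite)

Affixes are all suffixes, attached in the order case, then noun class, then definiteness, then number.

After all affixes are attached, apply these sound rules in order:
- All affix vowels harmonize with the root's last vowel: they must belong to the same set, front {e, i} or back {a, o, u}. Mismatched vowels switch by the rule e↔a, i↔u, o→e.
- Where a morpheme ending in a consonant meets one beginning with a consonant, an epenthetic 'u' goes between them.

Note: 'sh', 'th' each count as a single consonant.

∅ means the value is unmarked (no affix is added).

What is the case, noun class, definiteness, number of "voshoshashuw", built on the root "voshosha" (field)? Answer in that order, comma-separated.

instrumental, class I, indefinite, plural

Segment: voshosha-shi-w.
case: ∅ → instrumental.
noun class: -shi → class I.
definiteness: ∅ → indefinite.
number: -w → plural.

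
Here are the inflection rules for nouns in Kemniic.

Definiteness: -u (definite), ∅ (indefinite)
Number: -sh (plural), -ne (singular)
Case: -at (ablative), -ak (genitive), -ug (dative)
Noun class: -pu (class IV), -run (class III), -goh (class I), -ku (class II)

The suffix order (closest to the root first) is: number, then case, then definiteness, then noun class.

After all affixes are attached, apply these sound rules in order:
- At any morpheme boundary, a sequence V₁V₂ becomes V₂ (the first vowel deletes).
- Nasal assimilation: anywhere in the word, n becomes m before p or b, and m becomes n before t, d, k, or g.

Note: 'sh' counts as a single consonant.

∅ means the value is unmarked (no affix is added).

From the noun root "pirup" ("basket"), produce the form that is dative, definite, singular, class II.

Attach number singular -ne → pirupne.
Attach case dative -ug → pirupneug.
Attach definiteness definite -u → pirupneugu.
Attach noun class class II -ku → pirupneuguku.
Apply vowel deletion: pirupneuguku → pirupnuguku.
Nasal assimilation: no change.

pirupnuguku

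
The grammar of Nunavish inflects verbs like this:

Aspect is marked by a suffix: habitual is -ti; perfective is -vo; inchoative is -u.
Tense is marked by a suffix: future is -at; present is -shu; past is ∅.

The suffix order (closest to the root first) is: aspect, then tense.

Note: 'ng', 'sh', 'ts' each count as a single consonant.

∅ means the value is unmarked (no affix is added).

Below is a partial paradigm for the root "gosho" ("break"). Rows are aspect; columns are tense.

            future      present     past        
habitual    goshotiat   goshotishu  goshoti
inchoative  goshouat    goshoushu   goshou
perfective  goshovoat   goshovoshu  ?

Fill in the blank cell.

Attach aspect perfective -vo → goshovo.
tense = past: zero marking, form stays goshovo.

goshovo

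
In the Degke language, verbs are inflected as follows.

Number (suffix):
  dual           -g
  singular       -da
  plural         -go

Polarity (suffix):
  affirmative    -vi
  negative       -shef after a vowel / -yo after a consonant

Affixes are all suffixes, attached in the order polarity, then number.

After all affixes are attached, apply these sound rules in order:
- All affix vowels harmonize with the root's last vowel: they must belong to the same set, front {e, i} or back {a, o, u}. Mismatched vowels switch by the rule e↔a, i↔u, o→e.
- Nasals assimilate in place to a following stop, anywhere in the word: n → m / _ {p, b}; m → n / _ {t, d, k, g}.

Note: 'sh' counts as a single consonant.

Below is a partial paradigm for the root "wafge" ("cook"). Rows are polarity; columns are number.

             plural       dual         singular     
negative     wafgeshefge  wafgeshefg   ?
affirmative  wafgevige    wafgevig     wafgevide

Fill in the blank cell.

wafgeshefde

Attach polarity negative -shef (after vowel 'e') → wafgeshef.
Attach number singular -da → wafgeshefda.
Apply vowel harmony: wafgeshefda → wafgeshefde.
Nasal assimilation: no change.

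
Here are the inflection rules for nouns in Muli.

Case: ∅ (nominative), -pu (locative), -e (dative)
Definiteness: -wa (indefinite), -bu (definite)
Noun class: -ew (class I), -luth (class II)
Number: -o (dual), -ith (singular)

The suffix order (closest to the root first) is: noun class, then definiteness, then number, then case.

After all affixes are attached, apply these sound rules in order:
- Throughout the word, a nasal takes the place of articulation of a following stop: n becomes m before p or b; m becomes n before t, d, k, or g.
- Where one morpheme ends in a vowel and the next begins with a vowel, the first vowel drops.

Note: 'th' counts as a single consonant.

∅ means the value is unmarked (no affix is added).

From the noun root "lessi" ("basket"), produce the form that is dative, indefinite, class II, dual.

Attach noun class class II -luth → lessiluth.
Attach definiteness indefinite -wa → lessiluthwa.
Attach number dual -o → lessiluthwao.
Attach case dative -e → lessiluthwaoe.
Nasal assimilation: no change.
Apply vowel deletion: lessiluthwaoe → lessiluthwe.

lessiluthwe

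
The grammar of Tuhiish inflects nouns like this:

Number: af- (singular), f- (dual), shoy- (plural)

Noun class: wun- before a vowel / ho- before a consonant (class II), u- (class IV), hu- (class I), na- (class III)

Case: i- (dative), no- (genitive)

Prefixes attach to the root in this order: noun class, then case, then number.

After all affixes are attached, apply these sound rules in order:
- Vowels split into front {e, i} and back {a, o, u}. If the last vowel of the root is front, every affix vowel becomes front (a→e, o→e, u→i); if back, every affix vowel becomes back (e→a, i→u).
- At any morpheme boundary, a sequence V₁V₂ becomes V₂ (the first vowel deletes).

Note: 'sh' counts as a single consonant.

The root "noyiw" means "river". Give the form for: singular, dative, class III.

Attach noun class class III na- → nanoyiw.
Attach case dative i- → inanoyiw.
Attach number singular af- → afinanoyiw.
Apply vowel harmony: afinanoyiw → efinenoyiw.
Vowel deletion: no change.

efinenoyiw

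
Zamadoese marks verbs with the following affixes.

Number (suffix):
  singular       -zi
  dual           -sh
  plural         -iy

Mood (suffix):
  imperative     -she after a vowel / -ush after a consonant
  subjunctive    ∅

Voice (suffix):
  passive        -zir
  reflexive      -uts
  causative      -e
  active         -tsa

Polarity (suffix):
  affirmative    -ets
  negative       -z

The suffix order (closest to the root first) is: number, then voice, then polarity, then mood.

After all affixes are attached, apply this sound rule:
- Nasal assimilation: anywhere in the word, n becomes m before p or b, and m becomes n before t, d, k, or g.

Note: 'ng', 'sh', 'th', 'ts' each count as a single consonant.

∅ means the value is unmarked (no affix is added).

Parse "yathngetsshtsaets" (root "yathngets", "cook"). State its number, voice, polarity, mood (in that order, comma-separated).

Segment: yathngets-sh-tsa-ets.
number: -sh → dual.
voice: -tsa → active.
polarity: -ets → affirmative.
mood: ∅ → subjunctive.

dual, active, affirmative, subjunctive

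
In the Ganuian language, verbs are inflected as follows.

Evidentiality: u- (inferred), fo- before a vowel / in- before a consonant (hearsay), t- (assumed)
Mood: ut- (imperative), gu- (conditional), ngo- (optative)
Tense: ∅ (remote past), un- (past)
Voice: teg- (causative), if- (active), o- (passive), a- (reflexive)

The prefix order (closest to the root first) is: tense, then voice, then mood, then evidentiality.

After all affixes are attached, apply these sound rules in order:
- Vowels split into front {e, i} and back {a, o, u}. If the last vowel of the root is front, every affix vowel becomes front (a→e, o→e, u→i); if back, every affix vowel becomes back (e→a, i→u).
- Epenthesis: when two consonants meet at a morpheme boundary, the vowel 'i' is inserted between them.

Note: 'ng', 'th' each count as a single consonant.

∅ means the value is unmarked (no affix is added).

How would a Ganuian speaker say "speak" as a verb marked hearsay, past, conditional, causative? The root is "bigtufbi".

inigiteginibigtufbi

Attach tense past un- → unbigtufbi.
Attach voice causative teg- → tegunbigtufbi.
Attach mood conditional gu- → gutegunbigtufbi.
Attach evidentiality hearsay in- (before consonant 'g') → ingutegunbigtufbi.
Apply vowel harmony: ingutegunbigtufbi → ingiteginbigtufbi.
Apply epenthesis: ingiteginbigtufbi → inigiteginibigtufbi.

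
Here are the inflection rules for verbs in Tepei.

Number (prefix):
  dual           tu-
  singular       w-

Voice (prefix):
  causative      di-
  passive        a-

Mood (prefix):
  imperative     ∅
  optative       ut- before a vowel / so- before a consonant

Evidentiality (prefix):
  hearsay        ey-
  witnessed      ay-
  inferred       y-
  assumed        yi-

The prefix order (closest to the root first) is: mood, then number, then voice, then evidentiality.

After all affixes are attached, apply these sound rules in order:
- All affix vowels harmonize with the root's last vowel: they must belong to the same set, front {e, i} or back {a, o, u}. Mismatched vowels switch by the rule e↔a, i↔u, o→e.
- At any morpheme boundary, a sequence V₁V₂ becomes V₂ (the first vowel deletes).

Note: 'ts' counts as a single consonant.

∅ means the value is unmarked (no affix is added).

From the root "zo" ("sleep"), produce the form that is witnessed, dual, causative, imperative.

mood = imperative: zero marking, form stays zo.
Attach number dual tu- → tuzo.
Attach voice causative di- → dituzo.
Attach evidentiality witnessed ay- → aydituzo.
Apply vowel harmony: aydituzo → aydutuzo.
Vowel deletion: no change.

aydutuzo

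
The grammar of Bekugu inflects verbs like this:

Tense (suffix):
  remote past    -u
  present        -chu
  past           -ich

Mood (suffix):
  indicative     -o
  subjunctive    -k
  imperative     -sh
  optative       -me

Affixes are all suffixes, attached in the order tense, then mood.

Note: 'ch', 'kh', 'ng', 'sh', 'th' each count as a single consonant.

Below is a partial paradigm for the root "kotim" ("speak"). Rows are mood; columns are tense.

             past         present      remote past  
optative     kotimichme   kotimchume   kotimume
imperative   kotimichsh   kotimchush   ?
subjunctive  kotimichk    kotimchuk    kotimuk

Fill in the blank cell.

kotimush

Attach tense remote past -u → kotimu.
Attach mood imperative -sh → kotimush.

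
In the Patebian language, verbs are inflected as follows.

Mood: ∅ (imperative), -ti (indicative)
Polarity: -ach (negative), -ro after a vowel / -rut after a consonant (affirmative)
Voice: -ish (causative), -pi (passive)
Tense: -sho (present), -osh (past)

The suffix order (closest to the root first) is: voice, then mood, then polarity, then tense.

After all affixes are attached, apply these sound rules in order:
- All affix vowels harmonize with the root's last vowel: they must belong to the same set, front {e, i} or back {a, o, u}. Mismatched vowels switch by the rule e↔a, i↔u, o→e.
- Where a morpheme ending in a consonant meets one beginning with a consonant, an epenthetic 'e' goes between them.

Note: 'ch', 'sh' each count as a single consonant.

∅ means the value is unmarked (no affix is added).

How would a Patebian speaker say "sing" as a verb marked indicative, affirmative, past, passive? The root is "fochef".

Attach voice passive -pi → fochefpi.
Attach mood indicative -ti → fochefpiti.
Attach polarity affirmative -ro (after vowel 'i') → fochefpitiro.
Attach tense past -osh → fochefpitiroosh.
Apply vowel harmony: fochefpitiroosh → fochefpitireesh.
Apply epenthesis: fochefpitireesh → fochefepitireesh.

fochefepitireesh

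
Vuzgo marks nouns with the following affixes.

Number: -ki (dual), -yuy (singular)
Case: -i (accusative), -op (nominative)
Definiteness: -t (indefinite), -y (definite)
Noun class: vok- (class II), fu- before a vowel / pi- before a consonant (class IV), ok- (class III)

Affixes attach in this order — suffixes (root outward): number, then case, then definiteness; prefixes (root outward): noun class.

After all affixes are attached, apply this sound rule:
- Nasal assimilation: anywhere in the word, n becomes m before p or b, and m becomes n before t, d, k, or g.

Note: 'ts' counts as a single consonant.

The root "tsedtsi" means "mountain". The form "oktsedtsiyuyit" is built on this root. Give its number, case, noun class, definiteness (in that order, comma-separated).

singular, accusative, class III, indefinite

Segment: ok-tsedtsi-yuy-i-t.
number: -yuy → singular.
case: -i → accusative.
noun class: ok- → class III.
definiteness: -t → indefinite.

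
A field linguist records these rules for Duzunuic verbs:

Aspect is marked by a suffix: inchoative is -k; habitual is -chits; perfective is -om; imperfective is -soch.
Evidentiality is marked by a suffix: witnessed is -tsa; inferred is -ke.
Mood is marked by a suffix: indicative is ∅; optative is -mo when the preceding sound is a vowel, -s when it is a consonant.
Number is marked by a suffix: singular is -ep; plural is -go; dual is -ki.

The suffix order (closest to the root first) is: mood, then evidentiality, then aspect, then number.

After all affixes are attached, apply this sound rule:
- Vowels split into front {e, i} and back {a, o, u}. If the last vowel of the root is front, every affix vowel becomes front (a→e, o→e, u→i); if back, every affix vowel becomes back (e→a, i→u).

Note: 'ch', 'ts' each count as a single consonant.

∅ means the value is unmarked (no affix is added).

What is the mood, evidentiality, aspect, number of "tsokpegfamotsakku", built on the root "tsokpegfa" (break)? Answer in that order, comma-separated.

optative, witnessed, inchoative, dual

Segment: tsokpegfa-mo-tsa-k-ki.
mood: -mo/s → optative.
evidentiality: -tsa → witnessed.
aspect: -k → inchoative.
number: -ki → dual.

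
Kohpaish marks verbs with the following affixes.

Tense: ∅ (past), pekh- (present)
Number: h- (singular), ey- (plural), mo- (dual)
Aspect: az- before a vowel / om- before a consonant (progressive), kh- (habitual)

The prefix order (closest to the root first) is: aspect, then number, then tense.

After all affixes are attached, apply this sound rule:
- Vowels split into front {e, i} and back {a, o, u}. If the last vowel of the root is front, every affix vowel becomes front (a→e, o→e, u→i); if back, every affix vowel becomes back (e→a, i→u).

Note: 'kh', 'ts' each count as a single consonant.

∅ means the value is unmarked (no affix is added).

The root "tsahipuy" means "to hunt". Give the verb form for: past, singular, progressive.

homtsahipuy

Attach aspect progressive om- (before consonant 'ts') → omtsahipuy.
Attach number singular h- → homtsahipuy.
tense = past: zero marking, form stays homtsahipuy.
Vowel harmony: no change.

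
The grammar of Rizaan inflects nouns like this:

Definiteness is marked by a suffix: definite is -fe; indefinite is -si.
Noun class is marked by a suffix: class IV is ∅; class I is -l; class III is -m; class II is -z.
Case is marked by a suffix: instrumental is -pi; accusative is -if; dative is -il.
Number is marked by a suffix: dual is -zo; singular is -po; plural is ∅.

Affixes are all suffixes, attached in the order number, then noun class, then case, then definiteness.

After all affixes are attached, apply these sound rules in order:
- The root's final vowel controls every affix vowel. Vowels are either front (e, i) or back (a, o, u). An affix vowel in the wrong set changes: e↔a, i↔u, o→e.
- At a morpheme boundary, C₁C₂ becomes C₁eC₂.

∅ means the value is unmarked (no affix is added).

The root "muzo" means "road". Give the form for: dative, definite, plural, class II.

number = plural: zero marking, form stays muzo.
Attach noun class class II -z → muzoz.
Attach case dative -il → muzozil.
Attach definiteness definite -fe → muzozilfe.
Apply vowel harmony: muzozilfe → muzozulfa.
Apply epenthesis: muzozulfa → muzozulefa.

muzozulefa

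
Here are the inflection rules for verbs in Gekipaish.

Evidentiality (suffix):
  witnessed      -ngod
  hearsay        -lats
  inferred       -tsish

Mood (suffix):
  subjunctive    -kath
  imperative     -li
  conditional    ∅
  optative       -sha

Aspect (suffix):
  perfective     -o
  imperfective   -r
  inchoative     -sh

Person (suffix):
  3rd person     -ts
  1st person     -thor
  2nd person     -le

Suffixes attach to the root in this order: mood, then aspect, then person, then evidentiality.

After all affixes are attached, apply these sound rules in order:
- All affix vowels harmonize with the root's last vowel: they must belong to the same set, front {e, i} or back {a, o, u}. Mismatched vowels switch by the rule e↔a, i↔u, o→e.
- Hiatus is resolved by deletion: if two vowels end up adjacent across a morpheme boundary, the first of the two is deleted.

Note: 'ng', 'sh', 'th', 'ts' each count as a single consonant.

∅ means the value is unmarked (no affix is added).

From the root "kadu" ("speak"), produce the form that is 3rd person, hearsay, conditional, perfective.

kadotslats

mood = conditional: zero marking, form stays kadu.
Attach aspect perfective -o → kaduo.
Attach person 3rd person -ts → kaduots.
Attach evidentiality hearsay -lats → kaduotslats.
Vowel harmony: no change.
Apply vowel deletion: kaduotslats → kadotslats.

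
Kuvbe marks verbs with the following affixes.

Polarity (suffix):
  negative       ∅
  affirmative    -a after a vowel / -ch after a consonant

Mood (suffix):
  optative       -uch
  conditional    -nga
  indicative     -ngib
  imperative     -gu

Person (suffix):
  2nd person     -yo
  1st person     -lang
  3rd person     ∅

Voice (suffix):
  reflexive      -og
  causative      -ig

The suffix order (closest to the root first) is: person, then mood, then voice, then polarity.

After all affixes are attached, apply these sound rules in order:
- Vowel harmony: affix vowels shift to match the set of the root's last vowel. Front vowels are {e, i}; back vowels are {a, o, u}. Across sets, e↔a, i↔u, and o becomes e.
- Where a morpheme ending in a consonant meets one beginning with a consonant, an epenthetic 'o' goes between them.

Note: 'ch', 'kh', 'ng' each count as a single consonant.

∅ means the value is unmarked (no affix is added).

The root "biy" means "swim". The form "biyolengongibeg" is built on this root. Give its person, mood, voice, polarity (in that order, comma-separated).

1st person, indicative, reflexive, negative

Segment: biy-lang-ngib-og.
person: -lang → 1st person.
mood: -ngib → indicative.
voice: -og → reflexive.
polarity: ∅ → negative.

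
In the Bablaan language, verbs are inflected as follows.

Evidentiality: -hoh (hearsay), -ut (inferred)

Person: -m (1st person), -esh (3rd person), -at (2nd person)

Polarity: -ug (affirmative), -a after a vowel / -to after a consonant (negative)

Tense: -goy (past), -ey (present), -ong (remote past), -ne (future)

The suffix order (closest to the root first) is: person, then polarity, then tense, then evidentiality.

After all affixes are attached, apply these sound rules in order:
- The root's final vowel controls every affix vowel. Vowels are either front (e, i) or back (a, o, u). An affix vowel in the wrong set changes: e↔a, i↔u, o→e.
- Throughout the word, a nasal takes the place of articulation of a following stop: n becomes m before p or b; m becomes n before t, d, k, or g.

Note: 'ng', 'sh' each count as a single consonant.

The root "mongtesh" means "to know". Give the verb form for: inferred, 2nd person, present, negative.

mongteshetteeyit

Attach person 2nd person -at → mongteshat.
Attach polarity negative -to (after consonant 't') → mongteshatto.
Attach tense present -ey → mongteshattoey.
Attach evidentiality inferred -ut → mongteshattoeyut.
Apply vowel harmony: mongteshattoeyut → mongteshetteeyit.
Nasal assimilation: no change.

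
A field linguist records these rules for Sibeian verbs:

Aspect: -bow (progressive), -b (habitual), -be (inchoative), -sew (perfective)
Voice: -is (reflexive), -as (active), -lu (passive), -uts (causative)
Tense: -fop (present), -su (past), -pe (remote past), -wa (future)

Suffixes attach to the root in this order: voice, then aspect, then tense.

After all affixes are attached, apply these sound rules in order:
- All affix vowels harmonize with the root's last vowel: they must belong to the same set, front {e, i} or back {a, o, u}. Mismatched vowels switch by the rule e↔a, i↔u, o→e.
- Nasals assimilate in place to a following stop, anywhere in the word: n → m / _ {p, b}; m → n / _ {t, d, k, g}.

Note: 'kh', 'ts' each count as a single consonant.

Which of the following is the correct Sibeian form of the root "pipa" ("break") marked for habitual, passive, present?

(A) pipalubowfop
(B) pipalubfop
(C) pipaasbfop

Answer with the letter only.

B

Attach voice passive -lu → pipalu.
Attach aspect habitual -b → pipalub.
Attach tense present -fop → pipalubfop.
Vowel harmony: no change.
Nasal assimilation: no change.
So the correct form is pipalubfop, option (B).
(C) pipaasbfop is wrong: it uses active instead of passive for voice.
(A) pipalubowfop is wrong: it uses progressive instead of habitual for aspect.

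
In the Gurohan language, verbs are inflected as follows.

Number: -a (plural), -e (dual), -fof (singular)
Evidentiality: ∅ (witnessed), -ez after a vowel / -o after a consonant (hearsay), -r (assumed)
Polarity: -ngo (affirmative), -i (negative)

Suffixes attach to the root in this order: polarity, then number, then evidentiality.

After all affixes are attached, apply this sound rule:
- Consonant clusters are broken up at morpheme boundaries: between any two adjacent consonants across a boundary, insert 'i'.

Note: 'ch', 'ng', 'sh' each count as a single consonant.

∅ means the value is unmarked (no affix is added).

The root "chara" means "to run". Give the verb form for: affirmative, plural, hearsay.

Attach polarity affirmative -ngo → charango.
Attach number plural -a → charangoa.
Attach evidentiality hearsay -ez (after vowel 'a') → charangoaez.
Epenthesis: no change.

charangoaez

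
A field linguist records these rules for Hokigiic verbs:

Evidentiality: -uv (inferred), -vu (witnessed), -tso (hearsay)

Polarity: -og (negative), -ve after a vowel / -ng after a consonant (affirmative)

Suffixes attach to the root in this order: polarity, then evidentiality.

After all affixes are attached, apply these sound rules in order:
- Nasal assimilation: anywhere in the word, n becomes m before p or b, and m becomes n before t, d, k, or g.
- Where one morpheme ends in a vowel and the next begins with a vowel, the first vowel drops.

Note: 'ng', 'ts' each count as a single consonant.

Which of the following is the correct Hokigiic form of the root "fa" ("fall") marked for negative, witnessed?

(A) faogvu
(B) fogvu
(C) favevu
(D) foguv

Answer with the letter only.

Attach polarity negative -og → faog.
Attach evidentiality witnessed -vu → faogvu.
Nasal assimilation: no change.
Apply vowel deletion: faogvu → fogvu.
So the correct form is fogvu, option (B).
(D) foguv is wrong: it uses inferred instead of witnessed for evidentiality.
(A) faogvu is wrong: it fails to apply the sound rule(s).
(C) favevu is wrong: it uses affirmative instead of negative for polarity.

B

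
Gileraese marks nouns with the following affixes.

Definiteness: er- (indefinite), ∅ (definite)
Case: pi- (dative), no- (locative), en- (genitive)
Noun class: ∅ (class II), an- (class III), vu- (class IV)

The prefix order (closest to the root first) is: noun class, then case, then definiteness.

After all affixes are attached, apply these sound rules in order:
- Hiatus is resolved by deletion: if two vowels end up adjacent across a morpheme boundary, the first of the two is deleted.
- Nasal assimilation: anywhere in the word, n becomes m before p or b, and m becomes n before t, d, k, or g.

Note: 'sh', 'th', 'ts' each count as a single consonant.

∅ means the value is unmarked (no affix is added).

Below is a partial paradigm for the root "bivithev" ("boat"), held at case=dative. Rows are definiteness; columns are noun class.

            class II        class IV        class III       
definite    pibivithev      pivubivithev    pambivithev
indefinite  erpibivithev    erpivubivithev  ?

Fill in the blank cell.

erpambivithev

Attach noun class class III an- → anbivithev.
Attach case dative pi- → pianbivithev.
Attach definiteness indefinite er- → erpianbivithev.
Apply vowel deletion: erpianbivithev → erpanbivithev.
Apply nasal assimilation: erpanbivithev → erpambivithev.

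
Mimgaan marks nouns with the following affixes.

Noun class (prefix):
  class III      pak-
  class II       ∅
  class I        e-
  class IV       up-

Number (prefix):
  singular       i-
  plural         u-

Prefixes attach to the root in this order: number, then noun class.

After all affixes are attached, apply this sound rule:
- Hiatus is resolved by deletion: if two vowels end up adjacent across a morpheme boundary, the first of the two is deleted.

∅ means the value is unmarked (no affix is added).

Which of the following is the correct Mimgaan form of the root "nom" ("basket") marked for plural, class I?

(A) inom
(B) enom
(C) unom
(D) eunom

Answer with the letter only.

C

Attach number plural u- → unom.
Attach noun class class I e- → eunom.
Apply vowel deletion: eunom → unom.
So the correct form is unom, option (C).
(A) inom is wrong: it uses singular instead of plural for number.
(D) eunom is wrong: it fails to apply the sound rule(s).
(B) enom is wrong: it has the affixes in the wrong order.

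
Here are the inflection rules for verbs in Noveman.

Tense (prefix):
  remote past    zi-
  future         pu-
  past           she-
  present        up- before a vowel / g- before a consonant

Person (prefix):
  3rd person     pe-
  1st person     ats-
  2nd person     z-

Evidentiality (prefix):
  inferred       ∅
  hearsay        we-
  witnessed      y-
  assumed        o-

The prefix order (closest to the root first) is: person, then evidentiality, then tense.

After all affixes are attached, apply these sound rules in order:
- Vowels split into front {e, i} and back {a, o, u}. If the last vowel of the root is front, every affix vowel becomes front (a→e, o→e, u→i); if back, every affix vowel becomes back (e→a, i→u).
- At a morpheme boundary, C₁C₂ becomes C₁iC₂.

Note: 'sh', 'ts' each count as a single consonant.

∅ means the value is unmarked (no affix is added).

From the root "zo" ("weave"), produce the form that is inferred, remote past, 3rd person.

zupazo

Attach person 3rd person pe- → pezo.
evidentiality = inferred: zero marking, form stays pezo.
Attach tense remote past zi- → zipezo.
Apply vowel harmony: zipezo → zupazo.
Epenthesis: no change.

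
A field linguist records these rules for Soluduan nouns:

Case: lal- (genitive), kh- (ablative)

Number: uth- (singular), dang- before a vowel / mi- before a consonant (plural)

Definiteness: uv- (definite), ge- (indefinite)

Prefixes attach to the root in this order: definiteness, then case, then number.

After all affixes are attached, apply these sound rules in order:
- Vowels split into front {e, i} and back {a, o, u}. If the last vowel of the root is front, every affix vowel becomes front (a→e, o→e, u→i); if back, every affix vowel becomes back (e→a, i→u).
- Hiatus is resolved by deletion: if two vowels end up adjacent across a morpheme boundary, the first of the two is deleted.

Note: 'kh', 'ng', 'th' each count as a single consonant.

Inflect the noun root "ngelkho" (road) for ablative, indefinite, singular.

uthkhgangelkho

Attach definiteness indefinite ge- → gengelkho.
Attach case ablative kh- → khgengelkho.
Attach number singular uth- → uthkhgengelkho.
Apply vowel harmony: uthkhgengelkho → uthkhgangelkho.
Vowel deletion: no change.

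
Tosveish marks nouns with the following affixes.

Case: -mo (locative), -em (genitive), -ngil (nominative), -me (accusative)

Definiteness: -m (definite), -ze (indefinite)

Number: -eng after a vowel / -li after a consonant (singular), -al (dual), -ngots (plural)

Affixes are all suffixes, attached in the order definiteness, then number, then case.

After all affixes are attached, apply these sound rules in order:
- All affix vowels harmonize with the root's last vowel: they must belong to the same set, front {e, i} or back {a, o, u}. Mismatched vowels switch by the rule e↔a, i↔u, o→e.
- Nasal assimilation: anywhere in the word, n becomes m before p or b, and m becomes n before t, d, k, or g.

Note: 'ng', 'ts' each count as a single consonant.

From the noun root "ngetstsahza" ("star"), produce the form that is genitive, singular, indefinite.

ngetstsahzazaangam

Attach definiteness indefinite -ze → ngetstsahzaze.
Attach number singular -eng (after vowel 'e') → ngetstsahzazeeng.
Attach case genitive -em → ngetstsahzazeengem.
Apply vowel harmony: ngetstsahzazeengem → ngetstsahzazaangam.
Nasal assimilation: no change.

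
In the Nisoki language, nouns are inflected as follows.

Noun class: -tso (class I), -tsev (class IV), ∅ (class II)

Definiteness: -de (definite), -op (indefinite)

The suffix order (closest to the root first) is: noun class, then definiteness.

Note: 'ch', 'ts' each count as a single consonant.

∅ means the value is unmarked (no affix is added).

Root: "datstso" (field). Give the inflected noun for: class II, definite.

noun class = class II: zero marking, form stays datstso.
Attach definiteness definite -de → datstsode.

datstsode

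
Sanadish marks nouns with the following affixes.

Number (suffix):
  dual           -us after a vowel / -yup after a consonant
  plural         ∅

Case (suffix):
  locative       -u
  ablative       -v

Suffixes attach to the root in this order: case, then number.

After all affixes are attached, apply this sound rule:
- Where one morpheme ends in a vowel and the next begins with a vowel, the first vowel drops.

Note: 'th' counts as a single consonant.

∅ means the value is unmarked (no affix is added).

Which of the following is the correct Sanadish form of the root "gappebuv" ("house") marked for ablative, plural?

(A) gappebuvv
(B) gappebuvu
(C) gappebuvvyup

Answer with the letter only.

Attach case ablative -v → gappebuvv.
number = plural: zero marking, form stays gappebuvv.
Vowel deletion: no change.
So the correct form is gappebuvv, option (A).
(B) gappebuvu is wrong: it uses locative instead of ablative for case.
(C) gappebuvvyup is wrong: it uses dual instead of plural for number.

A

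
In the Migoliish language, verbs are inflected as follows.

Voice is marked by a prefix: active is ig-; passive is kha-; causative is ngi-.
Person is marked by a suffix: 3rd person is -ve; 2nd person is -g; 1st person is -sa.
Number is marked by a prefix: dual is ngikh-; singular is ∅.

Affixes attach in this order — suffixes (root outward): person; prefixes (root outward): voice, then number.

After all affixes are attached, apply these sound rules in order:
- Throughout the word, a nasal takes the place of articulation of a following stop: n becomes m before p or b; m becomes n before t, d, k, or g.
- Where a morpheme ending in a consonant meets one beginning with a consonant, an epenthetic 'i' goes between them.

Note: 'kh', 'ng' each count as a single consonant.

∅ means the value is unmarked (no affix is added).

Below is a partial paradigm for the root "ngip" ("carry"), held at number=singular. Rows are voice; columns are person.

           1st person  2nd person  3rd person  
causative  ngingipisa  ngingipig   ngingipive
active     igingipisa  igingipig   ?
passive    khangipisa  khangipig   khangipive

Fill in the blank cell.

Attach voice active ig- → igngip.
number = singular: zero marking, form stays igngip.
Attach person 3rd person -ve → igngipve.
Nasal assimilation: no change.
Apply epenthesis: igngipve → igingipive.

igingipive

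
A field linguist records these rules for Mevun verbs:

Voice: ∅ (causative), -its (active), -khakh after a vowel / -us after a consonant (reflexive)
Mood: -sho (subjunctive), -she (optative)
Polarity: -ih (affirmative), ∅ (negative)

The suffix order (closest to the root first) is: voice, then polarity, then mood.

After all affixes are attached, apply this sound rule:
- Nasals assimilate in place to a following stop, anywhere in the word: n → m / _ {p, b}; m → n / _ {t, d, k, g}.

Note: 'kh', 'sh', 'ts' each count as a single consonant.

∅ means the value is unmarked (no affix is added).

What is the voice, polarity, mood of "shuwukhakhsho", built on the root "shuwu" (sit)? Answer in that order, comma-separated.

reflexive, negative, subjunctive

Segment: shuwu-khakh-sho.
voice: -khakh/us → reflexive.
polarity: ∅ → negative.
mood: -sho → subjunctive.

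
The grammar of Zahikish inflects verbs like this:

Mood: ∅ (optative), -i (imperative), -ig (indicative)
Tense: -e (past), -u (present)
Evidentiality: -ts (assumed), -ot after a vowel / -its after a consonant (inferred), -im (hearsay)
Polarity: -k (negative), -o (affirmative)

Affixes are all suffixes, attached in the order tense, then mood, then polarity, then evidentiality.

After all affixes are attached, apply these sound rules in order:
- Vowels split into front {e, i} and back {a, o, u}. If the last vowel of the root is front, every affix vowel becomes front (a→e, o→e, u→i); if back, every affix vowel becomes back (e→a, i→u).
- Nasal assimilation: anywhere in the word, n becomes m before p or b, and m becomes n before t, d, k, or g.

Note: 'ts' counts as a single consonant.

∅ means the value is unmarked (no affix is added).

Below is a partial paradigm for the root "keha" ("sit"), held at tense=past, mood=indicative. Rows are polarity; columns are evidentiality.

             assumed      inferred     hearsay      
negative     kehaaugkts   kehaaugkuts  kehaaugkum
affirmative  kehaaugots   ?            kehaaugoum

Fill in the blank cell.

kehaaugoot

Attach tense past -e → kehae.
Attach mood indicative -ig → kehaeig.
Attach polarity affirmative -o → kehaeigo.
Attach evidentiality inferred -ot (after vowel 'o') → kehaeigoot.
Apply vowel harmony: kehaeigoot → kehaaugoot.
Nasal assimilation: no change.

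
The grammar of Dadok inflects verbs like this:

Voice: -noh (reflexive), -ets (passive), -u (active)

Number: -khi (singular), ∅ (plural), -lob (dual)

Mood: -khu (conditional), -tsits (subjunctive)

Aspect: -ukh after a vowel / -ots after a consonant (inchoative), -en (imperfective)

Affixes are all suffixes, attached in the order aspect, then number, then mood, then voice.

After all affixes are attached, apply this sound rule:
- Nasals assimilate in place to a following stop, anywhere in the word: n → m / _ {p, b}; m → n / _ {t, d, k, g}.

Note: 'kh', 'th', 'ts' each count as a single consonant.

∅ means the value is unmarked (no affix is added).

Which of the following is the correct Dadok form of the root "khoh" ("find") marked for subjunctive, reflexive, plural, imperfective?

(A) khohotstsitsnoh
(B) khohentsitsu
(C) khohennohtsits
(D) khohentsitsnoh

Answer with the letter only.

Attach aspect imperfective -en → khohen.
number = plural: zero marking, form stays khohen.
Attach mood subjunctive -tsits → khohentsits.
Attach voice reflexive -noh → khohentsitsnoh.
Nasal assimilation: no change.
So the correct form is khohentsitsnoh, option (D).
(B) khohentsitsu is wrong: it uses active instead of reflexive for voice.
(C) khohennohtsits is wrong: it has the affixes in the wrong order.
(A) khohotstsitsnoh is wrong: it uses inchoative instead of imperfective for aspect.

D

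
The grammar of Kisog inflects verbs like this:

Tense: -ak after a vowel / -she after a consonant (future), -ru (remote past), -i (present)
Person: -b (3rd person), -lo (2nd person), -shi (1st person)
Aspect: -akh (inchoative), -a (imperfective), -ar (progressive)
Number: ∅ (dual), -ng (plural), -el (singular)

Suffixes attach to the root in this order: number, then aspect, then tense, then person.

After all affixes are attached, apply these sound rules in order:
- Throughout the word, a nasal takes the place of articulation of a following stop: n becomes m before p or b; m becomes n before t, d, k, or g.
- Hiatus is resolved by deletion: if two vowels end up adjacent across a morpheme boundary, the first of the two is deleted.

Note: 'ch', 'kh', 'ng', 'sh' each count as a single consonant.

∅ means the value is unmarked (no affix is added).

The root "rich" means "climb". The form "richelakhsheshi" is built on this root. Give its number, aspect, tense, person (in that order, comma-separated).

singular, inchoative, future, 1st person

Segment: rich-el-akh-she-shi.
number: -el → singular.
aspect: -akh → inchoative.
tense: -ak/she → future.
person: -shi → 1st person.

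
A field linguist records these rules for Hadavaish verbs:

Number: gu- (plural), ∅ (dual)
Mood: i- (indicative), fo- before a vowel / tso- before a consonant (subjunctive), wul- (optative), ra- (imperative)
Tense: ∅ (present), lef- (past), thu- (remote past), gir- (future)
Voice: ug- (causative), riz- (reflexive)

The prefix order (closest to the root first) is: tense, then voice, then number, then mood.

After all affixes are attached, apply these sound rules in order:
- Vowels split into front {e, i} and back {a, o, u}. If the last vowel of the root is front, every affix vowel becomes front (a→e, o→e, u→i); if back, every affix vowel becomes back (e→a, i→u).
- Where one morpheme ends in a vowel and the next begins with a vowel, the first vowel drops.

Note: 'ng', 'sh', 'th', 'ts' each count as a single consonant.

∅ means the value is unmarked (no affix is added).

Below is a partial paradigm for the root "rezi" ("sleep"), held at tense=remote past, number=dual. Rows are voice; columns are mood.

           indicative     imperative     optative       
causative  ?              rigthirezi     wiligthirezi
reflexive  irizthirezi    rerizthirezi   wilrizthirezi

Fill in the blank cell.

igthirezi

Attach tense remote past thu- → thurezi.
Attach voice causative ug- → ugthurezi.
number = dual: zero marking, form stays ugthurezi.
Attach mood indicative i- → iugthurezi.
Apply vowel harmony: iugthurezi → iigthirezi.
Apply vowel deletion: iigthirezi → igthirezi.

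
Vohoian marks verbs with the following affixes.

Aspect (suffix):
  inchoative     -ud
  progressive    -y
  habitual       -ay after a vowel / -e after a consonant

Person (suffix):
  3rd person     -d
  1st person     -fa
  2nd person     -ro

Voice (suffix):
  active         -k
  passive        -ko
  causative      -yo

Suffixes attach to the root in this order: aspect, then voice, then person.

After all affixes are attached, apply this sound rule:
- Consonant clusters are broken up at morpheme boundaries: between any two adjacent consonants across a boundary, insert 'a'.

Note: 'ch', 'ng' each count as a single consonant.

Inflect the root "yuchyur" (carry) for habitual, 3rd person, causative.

yuchyureyod

Attach aspect habitual -e (after consonant 'r') → yuchyure.
Attach voice causative -yo → yuchyureyo.
Attach person 3rd person -d → yuchyureyod.
Epenthesis: no change.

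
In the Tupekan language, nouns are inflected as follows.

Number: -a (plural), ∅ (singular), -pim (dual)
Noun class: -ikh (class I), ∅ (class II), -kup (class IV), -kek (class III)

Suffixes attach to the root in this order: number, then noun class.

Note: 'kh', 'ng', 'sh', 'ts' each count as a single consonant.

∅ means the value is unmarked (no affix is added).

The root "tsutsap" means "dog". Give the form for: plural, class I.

Attach number plural -a → tsutsapa.
Attach noun class class I -ikh → tsutsapaikh.

tsutsapaikh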